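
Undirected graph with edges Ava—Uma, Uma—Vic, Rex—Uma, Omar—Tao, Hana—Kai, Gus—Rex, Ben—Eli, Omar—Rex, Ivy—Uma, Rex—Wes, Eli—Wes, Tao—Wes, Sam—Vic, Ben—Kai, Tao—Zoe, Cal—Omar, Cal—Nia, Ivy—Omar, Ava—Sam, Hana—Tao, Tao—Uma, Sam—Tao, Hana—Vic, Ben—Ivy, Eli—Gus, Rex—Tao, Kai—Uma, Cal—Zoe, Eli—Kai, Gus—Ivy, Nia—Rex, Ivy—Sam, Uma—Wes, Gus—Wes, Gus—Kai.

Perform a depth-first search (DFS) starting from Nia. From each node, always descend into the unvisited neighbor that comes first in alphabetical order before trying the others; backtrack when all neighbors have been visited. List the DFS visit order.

Nia, Cal, Omar, Ivy, Ben, Eli, Gus, Kai, Hana, Tao, Rex, Uma, Ava, Sam, Vic, Wes, Zoe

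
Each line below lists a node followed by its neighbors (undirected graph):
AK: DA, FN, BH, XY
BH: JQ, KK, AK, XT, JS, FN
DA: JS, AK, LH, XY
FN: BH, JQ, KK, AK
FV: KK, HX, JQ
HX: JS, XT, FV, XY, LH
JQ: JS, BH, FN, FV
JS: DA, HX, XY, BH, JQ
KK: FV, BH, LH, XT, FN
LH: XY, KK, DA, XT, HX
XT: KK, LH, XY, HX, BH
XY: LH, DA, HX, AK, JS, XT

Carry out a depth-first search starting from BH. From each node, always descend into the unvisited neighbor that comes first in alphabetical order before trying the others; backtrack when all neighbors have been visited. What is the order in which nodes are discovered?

Visit BH
BH → AK
AK → DA
DA → JS
JS → HX
HX → FV
FV → JQ
JQ → FN
FN → KK
KK → LH
LH → XT
XT → XY

BH, AK, DA, JS, HX, FV, JQ, FN, KK, LH, XT, XY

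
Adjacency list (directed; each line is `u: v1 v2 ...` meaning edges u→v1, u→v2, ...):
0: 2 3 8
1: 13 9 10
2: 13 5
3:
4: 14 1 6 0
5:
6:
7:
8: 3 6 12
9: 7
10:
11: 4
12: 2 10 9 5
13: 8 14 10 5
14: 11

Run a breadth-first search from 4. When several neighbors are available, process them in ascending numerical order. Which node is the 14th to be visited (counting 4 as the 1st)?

Visit 4; enqueue 0, 1, 6, 14 → queue [0, 1, 6, 14]
Visit 0; enqueue 2, 3, 8 → queue [1, 6, 14, 2, 3, 8]
Visit 1; enqueue 9, 10, 13 → queue [6, 14, 2, 3, 8, 9, 10, 13]
Visit 6 → queue [14, 2, 3, 8, 9, 10, 13]
Visit 14; enqueue 11 → queue [2, 3, 8, 9, 10, 13, 11]
Visit 2; enqueue 5 → queue [3, 8, 9, 10, 13, 11, 5]
Visit 3 → queue [8, 9, 10, 13, 11, 5]
Visit 8; enqueue 12 → queue [9, 10, 13, 11, 5, 12]
Visit 9; enqueue 7 → queue [10, 13, 11, 5, 12, 7]
Visit 10 → queue [13, 11, 5, 12, 7]
Visit 13 → queue [11, 5, 12, 7]
Visit 11 → queue [5, 12, 7]
Visit 5 → queue [12, 7]
Visit 12 → queue [7]
Visit 7 → queue []

Visit order: 4, 0, 1, 6, 14, 2, 3, 8, 9, 10, 13, 11, 5, 12, 7

12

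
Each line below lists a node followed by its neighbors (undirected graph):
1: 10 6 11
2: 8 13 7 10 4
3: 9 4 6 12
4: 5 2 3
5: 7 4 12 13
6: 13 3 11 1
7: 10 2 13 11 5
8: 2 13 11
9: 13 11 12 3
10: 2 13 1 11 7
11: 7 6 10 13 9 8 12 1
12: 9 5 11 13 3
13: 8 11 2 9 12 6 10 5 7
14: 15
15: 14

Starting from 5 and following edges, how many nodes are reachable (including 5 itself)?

BFS from 5 visits: 5, 4, 7, 12, 13, 2, 3, 10, 11, 9, 6, 8, 1
Reachable nodes: 13 of 15 total.

13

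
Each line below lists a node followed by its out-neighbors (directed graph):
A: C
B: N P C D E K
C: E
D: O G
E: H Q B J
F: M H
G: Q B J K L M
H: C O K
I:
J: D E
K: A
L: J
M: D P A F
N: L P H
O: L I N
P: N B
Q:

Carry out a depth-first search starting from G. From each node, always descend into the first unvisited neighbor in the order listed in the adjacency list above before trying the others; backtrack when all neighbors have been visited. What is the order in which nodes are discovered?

Visit G
G → Q
G → B
B → N
N → L
L → J
J → D
D → O
O → I
J → E
E → H
H → C
H → K
K → A
N → P
G → M
M → F

G, Q, B, N, L, J, D, O, I, E, H, C, K, A, P, M, F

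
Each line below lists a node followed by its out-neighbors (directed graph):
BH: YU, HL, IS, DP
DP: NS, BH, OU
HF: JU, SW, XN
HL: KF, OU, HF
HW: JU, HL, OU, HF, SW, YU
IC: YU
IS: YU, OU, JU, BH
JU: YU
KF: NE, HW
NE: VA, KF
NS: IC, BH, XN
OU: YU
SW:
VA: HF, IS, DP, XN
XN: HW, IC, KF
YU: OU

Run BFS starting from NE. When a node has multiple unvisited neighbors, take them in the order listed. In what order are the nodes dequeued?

NE, VA, KF, HF, IS, DP, XN, HW, JU, SW, YU, OU, BH, NS, IC, HL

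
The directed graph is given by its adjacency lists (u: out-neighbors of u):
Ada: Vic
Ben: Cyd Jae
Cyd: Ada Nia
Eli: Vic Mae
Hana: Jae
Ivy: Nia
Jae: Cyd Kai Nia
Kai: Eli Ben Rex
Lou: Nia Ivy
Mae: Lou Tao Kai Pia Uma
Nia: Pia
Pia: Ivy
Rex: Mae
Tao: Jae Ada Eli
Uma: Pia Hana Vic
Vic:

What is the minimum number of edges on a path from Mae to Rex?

Level 0: Mae
Level 1: Kai, Lou, Pia, Tao, Uma
Level 2: Ada, Ben, Eli, Hana, Ivy, Jae, Nia, Rex, Vic
Level 3: Cyd
Rex first appears at level 2.

2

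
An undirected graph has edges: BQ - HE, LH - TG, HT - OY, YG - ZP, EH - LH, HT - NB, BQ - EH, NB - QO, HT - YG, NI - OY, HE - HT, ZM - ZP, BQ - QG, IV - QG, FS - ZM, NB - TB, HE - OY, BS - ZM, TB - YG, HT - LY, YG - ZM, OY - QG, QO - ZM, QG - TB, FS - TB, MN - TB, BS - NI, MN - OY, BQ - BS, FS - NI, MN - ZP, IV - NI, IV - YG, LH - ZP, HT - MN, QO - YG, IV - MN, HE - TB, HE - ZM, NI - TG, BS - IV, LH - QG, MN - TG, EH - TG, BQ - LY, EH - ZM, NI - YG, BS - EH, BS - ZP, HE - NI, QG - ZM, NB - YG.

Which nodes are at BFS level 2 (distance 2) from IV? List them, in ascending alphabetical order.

Level 0: IV
Level 1: BS, MN, NI, QG, YG
Level 2: BQ, EH, FS, HE, HT, LH, NB, OY, QO, TB, TG, ZM, ZP
Level 3: LY

BQ, EH, FS, HE, HT, LH, NB, OY, QO, TB, TG, ZM, ZP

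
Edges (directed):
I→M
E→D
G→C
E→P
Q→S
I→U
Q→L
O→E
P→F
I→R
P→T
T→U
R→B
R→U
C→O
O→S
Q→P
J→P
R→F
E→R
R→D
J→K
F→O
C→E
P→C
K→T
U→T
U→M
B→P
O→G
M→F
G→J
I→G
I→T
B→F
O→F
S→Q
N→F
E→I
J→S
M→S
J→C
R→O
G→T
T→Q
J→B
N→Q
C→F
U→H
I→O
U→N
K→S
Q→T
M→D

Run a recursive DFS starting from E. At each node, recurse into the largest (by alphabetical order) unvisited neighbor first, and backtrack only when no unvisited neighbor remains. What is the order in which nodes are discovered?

E, R, U, T, Q, S, P, F, O, G, J, K, C, B, L, N, M, D, H, I

Visit E
E → R
R → U
U → T
T → Q
Q → S
Q → P
P → F
F → O
O → G
G → J
J → K
J → C
J → B
Q → L
U → N
U → M
M → D
U → H
E → I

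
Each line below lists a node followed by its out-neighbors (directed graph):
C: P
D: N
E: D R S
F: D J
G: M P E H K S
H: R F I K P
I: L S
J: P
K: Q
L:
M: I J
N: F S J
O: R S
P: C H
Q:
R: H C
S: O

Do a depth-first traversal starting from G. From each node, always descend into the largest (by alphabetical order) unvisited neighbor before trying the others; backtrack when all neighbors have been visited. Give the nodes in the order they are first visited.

G, S, O, R, H, P, C, K, Q, I, L, F, J, D, N, M, E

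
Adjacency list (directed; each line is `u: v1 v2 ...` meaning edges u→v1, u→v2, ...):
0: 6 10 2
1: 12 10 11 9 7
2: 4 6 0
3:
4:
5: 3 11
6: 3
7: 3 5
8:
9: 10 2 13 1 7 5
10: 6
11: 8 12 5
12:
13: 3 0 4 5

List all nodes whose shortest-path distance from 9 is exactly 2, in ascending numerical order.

Level 0: 9
Level 1: 1, 2, 5, 7, 10, 13
Level 2: 0, 3, 4, 6, 11, 12
Level 3: 8

0, 3, 4, 6, 11, 12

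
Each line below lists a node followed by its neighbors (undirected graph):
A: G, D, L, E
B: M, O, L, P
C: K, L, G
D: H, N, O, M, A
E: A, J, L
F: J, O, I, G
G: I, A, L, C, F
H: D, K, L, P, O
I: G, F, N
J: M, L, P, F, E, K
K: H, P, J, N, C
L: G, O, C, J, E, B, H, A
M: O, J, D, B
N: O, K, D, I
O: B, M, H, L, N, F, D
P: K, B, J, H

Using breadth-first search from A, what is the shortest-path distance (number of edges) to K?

Level 0: A
Level 1: D, E, G, L
Level 2: B, C, F, H, I, J, M, N, O
Level 3: K, P
K first appears at level 3.

3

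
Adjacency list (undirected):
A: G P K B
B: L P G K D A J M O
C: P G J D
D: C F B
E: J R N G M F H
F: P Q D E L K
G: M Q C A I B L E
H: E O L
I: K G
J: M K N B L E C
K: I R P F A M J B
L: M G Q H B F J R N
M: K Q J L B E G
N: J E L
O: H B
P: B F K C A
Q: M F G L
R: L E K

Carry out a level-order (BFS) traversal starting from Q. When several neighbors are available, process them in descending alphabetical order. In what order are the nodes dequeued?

Q → M → L → G → F → K → J → E → B → R → N → H → I → C → A → P → D → O

Visit Q; enqueue M, L, G, F → queue [M, L, G, F]
Visit M; enqueue K, J, E, B → queue [L, G, F, K, J, E, B]
Visit L; enqueue R, N, H → queue [G, F, K, J, E, B, R, N, H]
Visit G; enqueue I, C, A → queue [F, K, J, E, B, R, N, H, I, C, A]
Visit F; enqueue P, D → queue [K, J, E, B, R, N, H, I, C, A, P, D]
Visit K → queue [J, E, B, R, N, H, I, C, A, P, D]
Visit J → queue [E, B, R, N, H, I, C, A, P, D]
Visit E → queue [B, R, N, H, I, C, A, P, D]
Visit B; enqueue O → queue [R, N, H, I, C, A, P, D, O]
Visit R → queue [N, H, I, C, A, P, D, O]
Visit N → queue [H, I, C, A, P, D, O]
Visit H → queue [I, C, A, P, D, O]
Visit I → queue [C, A, P, D, O]
Visit C → queue [A, P, D, O]
Visit A → queue [P, D, O]
Visit P → queue [D, O]
Visit D → queue [O]
Visit O → queue []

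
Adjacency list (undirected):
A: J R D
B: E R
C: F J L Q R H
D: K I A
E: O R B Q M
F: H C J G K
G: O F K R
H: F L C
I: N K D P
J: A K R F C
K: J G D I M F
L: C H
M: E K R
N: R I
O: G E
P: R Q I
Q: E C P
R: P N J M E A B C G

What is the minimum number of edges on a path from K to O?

Level 0: K
Level 1: D, F, G, I, J, M
Level 2: A, C, E, H, N, O, P, R
Level 3: B, L, Q
O first appears at level 2.

2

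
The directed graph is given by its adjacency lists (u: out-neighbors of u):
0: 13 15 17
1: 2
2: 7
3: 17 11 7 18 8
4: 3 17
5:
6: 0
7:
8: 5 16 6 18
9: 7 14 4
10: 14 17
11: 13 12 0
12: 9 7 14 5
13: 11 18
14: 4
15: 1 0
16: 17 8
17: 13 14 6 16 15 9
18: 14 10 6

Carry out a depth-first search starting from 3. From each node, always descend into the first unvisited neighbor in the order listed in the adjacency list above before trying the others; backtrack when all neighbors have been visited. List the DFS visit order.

Visit 3
3 → 17
17 → 13
13 → 11
11 → 12
12 → 9
9 → 7
9 → 14
14 → 4
12 → 5
11 → 0
0 → 15
15 → 1
1 → 2
13 → 18
18 → 10
18 → 6
17 → 16
16 → 8

3 -> 17 -> 13 -> 11 -> 12 -> 9 -> 7 -> 14 -> 4 -> 5 -> 0 -> 15 -> 1 -> 2 -> 18 -> 10 -> 6 -> 16 -> 8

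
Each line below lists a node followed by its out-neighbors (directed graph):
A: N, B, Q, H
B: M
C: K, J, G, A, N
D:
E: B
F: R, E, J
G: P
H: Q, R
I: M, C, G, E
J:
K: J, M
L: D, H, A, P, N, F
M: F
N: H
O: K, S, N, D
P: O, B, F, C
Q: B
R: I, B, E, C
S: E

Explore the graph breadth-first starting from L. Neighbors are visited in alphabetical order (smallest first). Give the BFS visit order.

L A D F H N P B Q E J R C O M I G K S

Visit L; enqueue A, D, F, H, N, P → queue [A, D, F, H, N, P]
Visit A; enqueue B, Q → queue [D, F, H, N, P, B, Q]
Visit D → queue [F, H, N, P, B, Q]
Visit F; enqueue E, J, R → queue [H, N, P, B, Q, E, J, R]
Visit H → queue [N, P, B, Q, E, J, R]
Visit N → queue [P, B, Q, E, J, R]
Visit P; enqueue C, O → queue [B, Q, E, J, R, C, O]
Visit B; enqueue M → queue [Q, E, J, R, C, O, M]
Visit Q → queue [E, J, R, C, O, M]
Visit E → queue [J, R, C, O, M]
Visit J → queue [R, C, O, M]
Visit R; enqueue I → queue [C, O, M, I]
Visit C; enqueue G, K → queue [O, M, I, G, K]
Visit O; enqueue S → queue [M, I, G, K, S]
Visit M → queue [I, G, K, S]
Visit I → queue [G, K, S]
Visit G → queue [K, S]
Visit K → queue [S]
Visit S → queue []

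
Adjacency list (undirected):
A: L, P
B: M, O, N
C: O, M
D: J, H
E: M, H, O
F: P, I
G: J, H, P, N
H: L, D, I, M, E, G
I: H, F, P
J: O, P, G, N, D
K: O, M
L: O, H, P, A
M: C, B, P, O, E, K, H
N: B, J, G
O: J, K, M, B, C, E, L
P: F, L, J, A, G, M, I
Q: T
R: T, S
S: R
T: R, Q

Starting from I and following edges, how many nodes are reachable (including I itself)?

16

BFS from I visits: I, H, F, P, L, D, M, E, G, J, A, O, C, B, K, N
Reachable nodes: 16 of 20 total.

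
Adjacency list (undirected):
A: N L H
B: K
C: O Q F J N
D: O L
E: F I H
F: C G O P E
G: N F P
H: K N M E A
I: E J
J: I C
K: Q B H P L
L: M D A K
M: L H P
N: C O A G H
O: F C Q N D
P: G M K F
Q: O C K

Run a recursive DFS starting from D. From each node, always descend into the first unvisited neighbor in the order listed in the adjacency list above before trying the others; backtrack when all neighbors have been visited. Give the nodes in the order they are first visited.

D O F C Q K B H N A L M P G E I J

Visit D
D → O
O → F
F → C
C → Q
Q → K
K → B
K → H
H → N
N → A
A → L
L → M
M → P
P → G
H → E
E → I
I → J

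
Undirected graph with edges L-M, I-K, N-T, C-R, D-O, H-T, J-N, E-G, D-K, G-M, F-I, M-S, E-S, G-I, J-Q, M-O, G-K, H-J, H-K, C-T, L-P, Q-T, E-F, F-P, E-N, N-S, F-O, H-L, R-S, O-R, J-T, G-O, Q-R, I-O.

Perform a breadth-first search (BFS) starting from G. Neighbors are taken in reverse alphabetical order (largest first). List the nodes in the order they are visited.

G → O → M → K → I → E → R → F → D → S → L → H → N → Q → C → P → T → J

Visit G; enqueue O, M, K, I, E → queue [O, M, K, I, E]
Visit O; enqueue R, F, D → queue [M, K, I, E, R, F, D]
Visit M; enqueue S, L → queue [K, I, E, R, F, D, S, L]
Visit K; enqueue H → queue [I, E, R, F, D, S, L, H]
Visit I → queue [E, R, F, D, S, L, H]
Visit E; enqueue N → queue [R, F, D, S, L, H, N]
Visit R; enqueue Q, C → queue [F, D, S, L, H, N, Q, C]
Visit F; enqueue P → queue [D, S, L, H, N, Q, C, P]
Visit D → queue [S, L, H, N, Q, C, P]
Visit S → queue [L, H, N, Q, C, P]
Visit L → queue [H, N, Q, C, P]
Visit H; enqueue T, J → queue [N, Q, C, P, T, J]
Visit N → queue [Q, C, P, T, J]
Visit Q → queue [C, P, T, J]
Visit C → queue [P, T, J]
Visit P → queue [T, J]
Visit T → queue [J]
Visit J → queue []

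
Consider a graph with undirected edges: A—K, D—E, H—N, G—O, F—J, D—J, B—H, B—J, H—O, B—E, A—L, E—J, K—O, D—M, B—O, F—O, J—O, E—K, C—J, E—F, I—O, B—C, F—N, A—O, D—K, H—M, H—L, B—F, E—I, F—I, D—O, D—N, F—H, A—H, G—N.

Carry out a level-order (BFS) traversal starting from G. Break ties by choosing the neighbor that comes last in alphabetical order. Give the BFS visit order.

Visit G; enqueue O, N → queue [O, N]
Visit O; enqueue K, J, I, H, F, D, B, A → queue [N, K, J, I, H, F, D, B, A]
Visit N → queue [K, J, I, H, F, D, B, A]
Visit K; enqueue E → queue [J, I, H, F, D, B, A, E]
Visit J; enqueue C → queue [I, H, F, D, B, A, E, C]
Visit I → queue [H, F, D, B, A, E, C]
Visit H; enqueue M, L → queue [F, D, B, A, E, C, M, L]
Visit F → queue [D, B, A, E, C, M, L]
Visit D → queue [B, A, E, C, M, L]
Visit B → queue [A, E, C, M, L]
Visit A → queue [E, C, M, L]
Visit E → queue [C, M, L]
Visit C → queue [M, L]
Visit M → queue [L]
Visit L → queue []

G O N K J I H F D B A E C M L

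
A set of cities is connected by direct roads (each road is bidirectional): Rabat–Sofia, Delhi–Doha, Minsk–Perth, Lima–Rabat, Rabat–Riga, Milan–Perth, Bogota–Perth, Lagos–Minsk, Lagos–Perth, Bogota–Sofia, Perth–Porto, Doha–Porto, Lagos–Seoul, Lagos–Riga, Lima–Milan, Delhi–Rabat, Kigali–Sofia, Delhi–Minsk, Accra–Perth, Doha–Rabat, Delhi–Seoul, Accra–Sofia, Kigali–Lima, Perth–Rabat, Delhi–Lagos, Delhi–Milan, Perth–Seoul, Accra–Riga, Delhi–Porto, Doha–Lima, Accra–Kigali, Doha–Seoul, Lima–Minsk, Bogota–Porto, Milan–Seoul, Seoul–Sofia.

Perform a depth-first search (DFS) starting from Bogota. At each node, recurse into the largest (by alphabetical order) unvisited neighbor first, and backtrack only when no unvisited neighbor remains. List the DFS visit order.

Bogota, Sofia, Seoul, Perth, Rabat, Riga, Lagos, Minsk, Lima, Milan, Delhi, Porto, Doha, Kigali, Accra

Visit Bogota
Bogota → Sofia
Sofia → Seoul
Seoul → Perth
Perth → Rabat
Rabat → Riga
Riga → Lagos
Lagos → Minsk
Minsk → Lima
Lima → Milan
Milan → Delhi
Delhi → Porto
Porto → Doha
Lima → Kigali
Kigali → Accra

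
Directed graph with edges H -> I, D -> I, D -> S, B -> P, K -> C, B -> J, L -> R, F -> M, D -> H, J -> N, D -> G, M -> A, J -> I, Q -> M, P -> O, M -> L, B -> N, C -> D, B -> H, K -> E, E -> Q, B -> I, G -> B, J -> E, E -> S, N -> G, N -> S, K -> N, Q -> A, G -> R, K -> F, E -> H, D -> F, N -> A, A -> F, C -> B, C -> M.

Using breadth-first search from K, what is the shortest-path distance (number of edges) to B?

Level 0: K
Level 1: C, E, F, N
Level 2: A, B, D, G, H, M, Q, S
Level 3: I, J, L, P, R
Level 4: O
B first appears at level 2.

2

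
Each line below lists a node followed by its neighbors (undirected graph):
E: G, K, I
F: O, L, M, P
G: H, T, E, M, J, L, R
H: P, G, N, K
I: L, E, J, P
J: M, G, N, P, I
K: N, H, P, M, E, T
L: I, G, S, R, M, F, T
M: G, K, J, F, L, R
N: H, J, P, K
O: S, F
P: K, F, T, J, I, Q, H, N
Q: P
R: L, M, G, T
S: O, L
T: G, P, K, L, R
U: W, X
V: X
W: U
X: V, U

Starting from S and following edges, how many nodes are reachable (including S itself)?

16

BFS from S visits: S, L, O, F, G, I, M, R, T, P, E, H, J, K, N, Q
Reachable nodes: 16 of 20 total.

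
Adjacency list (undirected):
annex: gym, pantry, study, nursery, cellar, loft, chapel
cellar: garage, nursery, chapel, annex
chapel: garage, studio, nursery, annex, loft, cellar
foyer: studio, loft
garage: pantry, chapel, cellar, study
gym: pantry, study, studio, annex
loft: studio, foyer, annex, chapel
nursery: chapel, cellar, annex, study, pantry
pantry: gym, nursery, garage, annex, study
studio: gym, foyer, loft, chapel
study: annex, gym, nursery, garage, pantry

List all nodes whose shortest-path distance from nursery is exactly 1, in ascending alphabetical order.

annex, cellar, chapel, pantry, study

Level 0: nursery
Level 1: annex, cellar, chapel, pantry, study
Level 2: garage, gym, loft, studio
Level 3: foyer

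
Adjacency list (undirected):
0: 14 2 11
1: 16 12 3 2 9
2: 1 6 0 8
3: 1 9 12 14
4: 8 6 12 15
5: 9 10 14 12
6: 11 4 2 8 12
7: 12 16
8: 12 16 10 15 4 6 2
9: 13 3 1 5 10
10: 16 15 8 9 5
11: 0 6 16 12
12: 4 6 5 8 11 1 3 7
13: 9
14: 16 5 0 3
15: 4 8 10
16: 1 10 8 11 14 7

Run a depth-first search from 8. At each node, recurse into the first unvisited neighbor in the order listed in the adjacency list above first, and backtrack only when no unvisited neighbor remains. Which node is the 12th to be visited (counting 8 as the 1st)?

Visit 8
8 → 12
12 → 4
4 → 6
6 → 11
11 → 0
0 → 14
14 → 16
16 → 1
1 → 3
3 → 9
9 → 13
9 → 5
5 → 10
10 → 15
1 → 2
16 → 7

Visit order: 8, 12, 4, 6, 11, 0, 14, 16, 1, 3, 9, 13, 5, 10, 15, 2, 7

13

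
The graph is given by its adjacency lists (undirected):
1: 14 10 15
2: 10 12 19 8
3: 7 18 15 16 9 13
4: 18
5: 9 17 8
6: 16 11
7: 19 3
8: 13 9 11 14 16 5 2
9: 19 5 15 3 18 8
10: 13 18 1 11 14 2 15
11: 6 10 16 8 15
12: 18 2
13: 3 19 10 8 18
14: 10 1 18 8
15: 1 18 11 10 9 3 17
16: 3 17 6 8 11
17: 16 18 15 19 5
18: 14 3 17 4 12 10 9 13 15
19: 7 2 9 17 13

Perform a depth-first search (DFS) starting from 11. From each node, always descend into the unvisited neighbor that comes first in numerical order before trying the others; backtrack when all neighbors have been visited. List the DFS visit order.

Visit 11
11 → 6
6 → 16
16 → 3
3 → 7
7 → 19
19 → 2
2 → 8
8 → 5
5 → 9
9 → 15
15 → 1
1 → 10
10 → 13
13 → 18
18 → 4
18 → 12
18 → 14
18 → 17

11, 6, 16, 3, 7, 19, 2, 8, 5, 9, 15, 1, 10, 13, 18, 4, 12, 14, 17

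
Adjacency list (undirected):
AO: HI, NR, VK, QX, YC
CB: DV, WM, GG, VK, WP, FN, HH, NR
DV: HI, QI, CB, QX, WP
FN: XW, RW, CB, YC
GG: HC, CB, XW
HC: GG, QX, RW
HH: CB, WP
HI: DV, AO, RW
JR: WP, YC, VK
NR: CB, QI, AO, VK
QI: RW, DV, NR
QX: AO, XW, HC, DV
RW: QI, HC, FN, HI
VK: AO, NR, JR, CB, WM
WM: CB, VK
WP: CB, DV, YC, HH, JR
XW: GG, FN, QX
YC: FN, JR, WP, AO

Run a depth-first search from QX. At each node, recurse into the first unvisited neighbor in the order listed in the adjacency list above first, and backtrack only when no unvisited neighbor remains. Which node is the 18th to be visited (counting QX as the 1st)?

Visit QX
QX → AO
AO → HI
HI → DV
DV → QI
QI → RW
RW → HC
HC → GG
GG → CB
CB → WM
WM → VK
VK → NR
VK → JR
JR → WP
WP → YC
YC → FN
FN → XW
WP → HH

Visit order: QX, AO, HI, DV, QI, RW, HC, GG, CB, WM, VK, NR, JR, WP, YC, FN, XW, HH

HH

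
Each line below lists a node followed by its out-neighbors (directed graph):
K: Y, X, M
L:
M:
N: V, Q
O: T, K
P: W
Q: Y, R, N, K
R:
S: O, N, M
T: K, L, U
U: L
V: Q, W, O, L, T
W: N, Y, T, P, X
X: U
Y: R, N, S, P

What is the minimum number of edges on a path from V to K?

2

Level 0: V
Level 1: L, O, Q, T, W
Level 2: K, N, P, R, U, X, Y
Level 3: M, S
K first appears at level 2.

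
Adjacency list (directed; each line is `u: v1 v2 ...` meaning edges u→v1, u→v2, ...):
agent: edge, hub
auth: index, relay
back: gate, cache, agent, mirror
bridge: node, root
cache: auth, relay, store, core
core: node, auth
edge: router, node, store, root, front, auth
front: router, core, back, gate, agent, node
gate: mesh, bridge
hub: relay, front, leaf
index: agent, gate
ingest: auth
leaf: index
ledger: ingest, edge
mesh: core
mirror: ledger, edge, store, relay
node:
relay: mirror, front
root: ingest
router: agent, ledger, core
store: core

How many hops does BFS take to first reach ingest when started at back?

Level 0: back
Level 1: agent, cache, gate, mirror
Level 2: auth, bridge, core, edge, hub, ledger, mesh, relay, store
Level 3: front, index, ingest, leaf, node, root, router
ingest first appears at level 3.

3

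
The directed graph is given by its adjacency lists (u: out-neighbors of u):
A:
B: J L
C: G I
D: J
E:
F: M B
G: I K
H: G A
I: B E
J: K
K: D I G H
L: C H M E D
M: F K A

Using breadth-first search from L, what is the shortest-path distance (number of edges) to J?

2

Level 0: L
Level 1: C, D, E, H, M
Level 2: A, F, G, I, J, K
Level 3: B
J first appears at level 2.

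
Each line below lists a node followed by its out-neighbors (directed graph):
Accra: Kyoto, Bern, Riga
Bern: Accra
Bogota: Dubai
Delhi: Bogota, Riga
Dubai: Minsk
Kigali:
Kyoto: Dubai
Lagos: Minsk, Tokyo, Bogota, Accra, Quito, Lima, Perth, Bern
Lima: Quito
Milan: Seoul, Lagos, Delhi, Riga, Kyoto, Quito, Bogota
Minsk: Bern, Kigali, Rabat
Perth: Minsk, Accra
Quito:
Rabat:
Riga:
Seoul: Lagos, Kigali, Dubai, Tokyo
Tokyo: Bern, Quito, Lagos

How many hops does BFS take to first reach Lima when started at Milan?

Level 0: Milan
Level 1: Bogota, Delhi, Kyoto, Lagos, Quito, Riga, Seoul
Level 2: Accra, Bern, Dubai, Kigali, Lima, Minsk, Perth, Tokyo
Level 3: Rabat
Lima first appears at level 2.

2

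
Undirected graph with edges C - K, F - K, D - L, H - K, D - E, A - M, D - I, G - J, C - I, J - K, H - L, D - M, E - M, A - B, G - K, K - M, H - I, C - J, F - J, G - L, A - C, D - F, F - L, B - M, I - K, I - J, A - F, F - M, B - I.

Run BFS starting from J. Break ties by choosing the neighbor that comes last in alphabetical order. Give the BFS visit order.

Visit J; enqueue K, I, G, F, C → queue [K, I, G, F, C]
Visit K; enqueue M, H → queue [I, G, F, C, M, H]
Visit I; enqueue D, B → queue [G, F, C, M, H, D, B]
Visit G; enqueue L → queue [F, C, M, H, D, B, L]
Visit F; enqueue A → queue [C, M, H, D, B, L, A]
Visit C → queue [M, H, D, B, L, A]
Visit M; enqueue E → queue [H, D, B, L, A, E]
Visit H → queue [D, B, L, A, E]
Visit D → queue [B, L, A, E]
Visit B → queue [L, A, E]
Visit L → queue [A, E]
Visit A → queue [E]
Visit E → queue []

J K I G F C M H D B L A E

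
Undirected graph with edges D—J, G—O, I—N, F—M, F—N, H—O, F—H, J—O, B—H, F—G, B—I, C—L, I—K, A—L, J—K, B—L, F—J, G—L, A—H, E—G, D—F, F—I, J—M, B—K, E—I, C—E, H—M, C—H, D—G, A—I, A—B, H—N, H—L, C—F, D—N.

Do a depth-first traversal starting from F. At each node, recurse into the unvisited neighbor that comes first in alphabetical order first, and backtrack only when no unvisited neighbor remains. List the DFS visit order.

F → C → E → G → D → J → K → B → A → H → L → M → N → I → O

Visit F
F → C
C → E
E → G
G → D
D → J
J → K
K → B
B → A
A → H
H → L
H → M
H → N
N → I
H → O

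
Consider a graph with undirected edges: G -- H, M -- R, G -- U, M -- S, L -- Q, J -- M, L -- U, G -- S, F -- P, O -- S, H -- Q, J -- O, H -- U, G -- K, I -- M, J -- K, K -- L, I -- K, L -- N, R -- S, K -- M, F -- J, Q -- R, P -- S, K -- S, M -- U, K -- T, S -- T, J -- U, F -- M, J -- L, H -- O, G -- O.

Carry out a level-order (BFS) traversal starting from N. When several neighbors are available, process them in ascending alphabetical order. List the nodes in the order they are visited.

Visit N; enqueue L → queue [L]
Visit L; enqueue J, K, Q, U → queue [J, K, Q, U]
Visit J; enqueue F, M, O → queue [K, Q, U, F, M, O]
Visit K; enqueue G, I, S, T → queue [Q, U, F, M, O, G, I, S, T]
Visit Q; enqueue H, R → queue [U, F, M, O, G, I, S, T, H, R]
Visit U → queue [F, M, O, G, I, S, T, H, R]
Visit F; enqueue P → queue [M, O, G, I, S, T, H, R, P]
Visit M → queue [O, G, I, S, T, H, R, P]
Visit O → queue [G, I, S, T, H, R, P]
Visit G → queue [I, S, T, H, R, P]
Visit I → queue [S, T, H, R, P]
Visit S → queue [T, H, R, P]
Visit T → queue [H, R, P]
Visit H → queue [R, P]
Visit R → queue [P]
Visit P → queue []

N -> L -> J -> K -> Q -> U -> F -> M -> O -> G -> I -> S -> T -> H -> R -> P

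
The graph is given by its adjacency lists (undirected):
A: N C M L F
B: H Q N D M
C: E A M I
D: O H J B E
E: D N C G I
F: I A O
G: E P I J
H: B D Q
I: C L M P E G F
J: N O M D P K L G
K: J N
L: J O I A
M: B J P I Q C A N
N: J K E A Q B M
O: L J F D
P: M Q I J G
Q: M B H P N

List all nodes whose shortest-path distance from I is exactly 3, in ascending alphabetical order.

Level 0: I
Level 1: C, E, F, G, L, M, P
Level 2: A, B, D, J, N, O, Q
Level 3: H, K

H, K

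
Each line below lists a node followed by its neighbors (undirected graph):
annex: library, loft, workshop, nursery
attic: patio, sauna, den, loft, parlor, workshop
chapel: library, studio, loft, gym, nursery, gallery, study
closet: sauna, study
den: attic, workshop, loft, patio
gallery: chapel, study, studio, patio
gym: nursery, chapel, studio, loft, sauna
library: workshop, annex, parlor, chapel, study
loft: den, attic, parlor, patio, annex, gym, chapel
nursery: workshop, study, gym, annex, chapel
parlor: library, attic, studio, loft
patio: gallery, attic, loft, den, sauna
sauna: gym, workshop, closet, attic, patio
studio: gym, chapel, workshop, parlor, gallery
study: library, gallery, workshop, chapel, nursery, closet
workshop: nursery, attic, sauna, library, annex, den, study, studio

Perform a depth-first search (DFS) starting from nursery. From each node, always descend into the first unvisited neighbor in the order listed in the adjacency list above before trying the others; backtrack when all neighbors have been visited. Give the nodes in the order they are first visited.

nursery → workshop → attic → patio → gallery → chapel → library → annex → loft → den → parlor → studio → gym → sauna → closet → study

Visit nursery
nursery → workshop
workshop → attic
attic → patio
patio → gallery
gallery → chapel
chapel → library
library → annex
annex → loft
loft → den
loft → parlor
parlor → studio
studio → gym
gym → sauna
sauna → closet
closet → study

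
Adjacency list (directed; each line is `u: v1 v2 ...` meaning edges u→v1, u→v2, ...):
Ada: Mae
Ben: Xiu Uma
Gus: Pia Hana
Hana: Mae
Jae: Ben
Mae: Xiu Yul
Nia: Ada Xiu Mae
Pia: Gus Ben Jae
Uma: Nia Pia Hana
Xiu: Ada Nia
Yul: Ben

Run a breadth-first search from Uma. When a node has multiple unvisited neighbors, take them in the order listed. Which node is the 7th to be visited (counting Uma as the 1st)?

Mae

Visit Uma; enqueue Nia, Pia, Hana → queue [Nia, Pia, Hana]
Visit Nia; enqueue Ada, Xiu, Mae → queue [Pia, Hana, Ada, Xiu, Mae]
Visit Pia; enqueue Gus, Ben, Jae → queue [Hana, Ada, Xiu, Mae, Gus, Ben, Jae]
Visit Hana → queue [Ada, Xiu, Mae, Gus, Ben, Jae]
Visit Ada → queue [Xiu, Mae, Gus, Ben, Jae]
Visit Xiu → queue [Mae, Gus, Ben, Jae]
Visit Mae; enqueue Yul → queue [Gus, Ben, Jae, Yul]
Visit Gus → queue [Ben, Jae, Yul]
Visit Ben → queue [Jae, Yul]
Visit Jae → queue [Yul]
Visit Yul → queue []

Visit order: Uma, Nia, Pia, Hana, Ada, Xiu, Mae, Gus, Ben, Jae, Yul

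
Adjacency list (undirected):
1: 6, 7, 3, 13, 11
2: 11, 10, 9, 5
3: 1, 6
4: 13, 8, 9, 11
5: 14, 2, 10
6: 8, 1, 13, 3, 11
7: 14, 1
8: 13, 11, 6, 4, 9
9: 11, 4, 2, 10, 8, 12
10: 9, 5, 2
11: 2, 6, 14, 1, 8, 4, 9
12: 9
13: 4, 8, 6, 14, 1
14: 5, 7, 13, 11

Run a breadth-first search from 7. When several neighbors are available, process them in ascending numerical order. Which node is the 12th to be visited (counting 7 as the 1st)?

Visit 7; enqueue 1, 14 → queue [1, 14]
Visit 1; enqueue 3, 6, 11, 13 → queue [14, 3, 6, 11, 13]
Visit 14; enqueue 5 → queue [3, 6, 11, 13, 5]
Visit 3 → queue [6, 11, 13, 5]
Visit 6; enqueue 8 → queue [11, 13, 5, 8]
Visit 11; enqueue 2, 4, 9 → queue [13, 5, 8, 2, 4, 9]
Visit 13 → queue [5, 8, 2, 4, 9]
Visit 5; enqueue 10 → queue [8, 2, 4, 9, 10]
Visit 8 → queue [2, 4, 9, 10]
Visit 2 → queue [4, 9, 10]
Visit 4 → queue [9, 10]
Visit 9; enqueue 12 → queue [10, 12]
Visit 10 → queue [12]
Visit 12 → queue []

Visit order: 7, 1, 14, 3, 6, 11, 13, 5, 8, 2, 4, 9, 10, 12

9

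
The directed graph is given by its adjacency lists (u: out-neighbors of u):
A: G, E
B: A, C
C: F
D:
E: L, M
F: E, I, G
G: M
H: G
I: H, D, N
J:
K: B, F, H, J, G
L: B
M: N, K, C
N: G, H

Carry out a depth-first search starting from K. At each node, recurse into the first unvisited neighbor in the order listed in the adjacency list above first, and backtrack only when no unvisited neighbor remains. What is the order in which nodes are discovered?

K → B → A → G → M → N → H → C → F → E → L → I → D → J

Visit K
K → B
B → A
A → G
G → M
M → N
N → H
M → C
C → F
F → E
E → L
F → I
I → D
K → J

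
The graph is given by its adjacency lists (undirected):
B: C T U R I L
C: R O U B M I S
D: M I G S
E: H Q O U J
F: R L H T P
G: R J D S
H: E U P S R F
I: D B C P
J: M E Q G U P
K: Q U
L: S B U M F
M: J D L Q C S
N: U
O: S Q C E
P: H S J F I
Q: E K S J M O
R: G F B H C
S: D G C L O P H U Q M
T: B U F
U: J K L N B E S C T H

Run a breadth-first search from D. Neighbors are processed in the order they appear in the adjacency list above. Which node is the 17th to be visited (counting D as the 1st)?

Visit D; enqueue M, I, G, S → queue [M, I, G, S]
Visit M; enqueue J, L, Q, C → queue [I, G, S, J, L, Q, C]
Visit I; enqueue B, P → queue [G, S, J, L, Q, C, B, P]
Visit G; enqueue R → queue [S, J, L, Q, C, B, P, R]
Visit S; enqueue O, H, U → queue [J, L, Q, C, B, P, R, O, H, U]
Visit J; enqueue E → queue [L, Q, C, B, P, R, O, H, U, E]
Visit L; enqueue F → queue [Q, C, B, P, R, O, H, U, E, F]
Visit Q; enqueue K → queue [C, B, P, R, O, H, U, E, F, K]
Visit C → queue [B, P, R, O, H, U, E, F, K]
Visit B; enqueue T → queue [P, R, O, H, U, E, F, K, T]
Visit P → queue [R, O, H, U, E, F, K, T]
Visit R → queue [O, H, U, E, F, K, T]
Visit O → queue [H, U, E, F, K, T]
Visit H → queue [U, E, F, K, T]
Visit U; enqueue N → queue [E, F, K, T, N]
Visit E → queue [F, K, T, N]
Visit F → queue [K, T, N]
Visit K → queue [T, N]
Visit T → queue [N]
Visit N → queue []

Visit order: D, M, I, G, S, J, L, Q, C, B, P, R, O, H, U, E, F, K, T, N

F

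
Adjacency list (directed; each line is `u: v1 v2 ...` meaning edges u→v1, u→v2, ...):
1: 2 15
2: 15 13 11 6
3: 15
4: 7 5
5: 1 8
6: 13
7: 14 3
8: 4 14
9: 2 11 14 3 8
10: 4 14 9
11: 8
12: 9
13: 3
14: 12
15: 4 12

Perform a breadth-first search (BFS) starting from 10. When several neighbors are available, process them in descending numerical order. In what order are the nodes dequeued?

10, 14, 9, 4, 12, 11, 8, 3, 2, 7, 5, 15, 13, 6, 1

Visit 10; enqueue 14, 9, 4 → queue [14, 9, 4]
Visit 14; enqueue 12 → queue [9, 4, 12]
Visit 9; enqueue 11, 8, 3, 2 → queue [4, 12, 11, 8, 3, 2]
Visit 4; enqueue 7, 5 → queue [12, 11, 8, 3, 2, 7, 5]
Visit 12 → queue [11, 8, 3, 2, 7, 5]
Visit 11 → queue [8, 3, 2, 7, 5]
Visit 8 → queue [3, 2, 7, 5]
Visit 3; enqueue 15 → queue [2, 7, 5, 15]
Visit 2; enqueue 13, 6 → queue [7, 5, 15, 13, 6]
Visit 7 → queue [5, 15, 13, 6]
Visit 5; enqueue 1 → queue [15, 13, 6, 1]
Visit 15 → queue [13, 6, 1]
Visit 13 → queue [6, 1]
Visit 6 → queue [1]
Visit 1 → queue []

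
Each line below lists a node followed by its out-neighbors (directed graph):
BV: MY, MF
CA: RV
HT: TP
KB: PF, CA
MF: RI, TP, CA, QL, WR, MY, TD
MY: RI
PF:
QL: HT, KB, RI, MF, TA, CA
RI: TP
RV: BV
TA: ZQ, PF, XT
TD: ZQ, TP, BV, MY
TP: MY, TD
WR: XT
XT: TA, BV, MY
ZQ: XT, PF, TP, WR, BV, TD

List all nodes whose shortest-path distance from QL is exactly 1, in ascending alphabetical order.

CA, HT, KB, MF, RI, TA

Level 0: QL
Level 1: CA, HT, KB, MF, RI, TA
Level 2: MY, PF, RV, TD, TP, WR, XT, ZQ
Level 3: BV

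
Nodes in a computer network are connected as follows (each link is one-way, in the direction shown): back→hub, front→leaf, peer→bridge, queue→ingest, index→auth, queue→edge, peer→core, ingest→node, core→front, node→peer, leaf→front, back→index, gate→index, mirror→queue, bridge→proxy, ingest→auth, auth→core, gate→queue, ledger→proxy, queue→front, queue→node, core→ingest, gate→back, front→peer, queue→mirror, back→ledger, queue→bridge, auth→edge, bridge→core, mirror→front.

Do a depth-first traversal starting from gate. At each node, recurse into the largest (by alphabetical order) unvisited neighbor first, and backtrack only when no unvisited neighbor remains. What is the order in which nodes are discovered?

gate -> queue -> node -> peer -> core -> ingest -> auth -> edge -> front -> leaf -> bridge -> proxy -> mirror -> index -> back -> ledger -> hub

Visit gate
gate → queue
queue → node
node → peer
peer → core
core → ingest
ingest → auth
auth → edge
core → front
front → leaf
peer → bridge
bridge → proxy
queue → mirror
gate → index
gate → back
back → ledger
back → hub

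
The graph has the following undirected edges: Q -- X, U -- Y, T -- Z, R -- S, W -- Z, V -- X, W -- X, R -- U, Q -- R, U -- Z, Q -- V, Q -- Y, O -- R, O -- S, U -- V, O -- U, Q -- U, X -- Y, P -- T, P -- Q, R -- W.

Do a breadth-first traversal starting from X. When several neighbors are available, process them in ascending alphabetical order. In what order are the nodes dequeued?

X, Q, V, W, Y, P, R, U, Z, T, O, S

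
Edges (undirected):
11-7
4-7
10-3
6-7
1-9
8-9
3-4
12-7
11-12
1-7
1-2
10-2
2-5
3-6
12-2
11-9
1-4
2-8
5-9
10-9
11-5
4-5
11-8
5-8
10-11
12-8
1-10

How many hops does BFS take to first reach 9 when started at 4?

2

Level 0: 4
Level 1: 1, 3, 5, 7
Level 2: 2, 6, 8, 9, 10, 11, 12
9 first appears at level 2.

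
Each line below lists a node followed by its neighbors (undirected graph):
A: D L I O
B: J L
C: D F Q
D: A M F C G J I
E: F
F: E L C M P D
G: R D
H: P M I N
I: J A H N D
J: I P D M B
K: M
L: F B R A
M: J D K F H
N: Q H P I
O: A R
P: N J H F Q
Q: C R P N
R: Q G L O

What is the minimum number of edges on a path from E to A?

3

Level 0: E
Level 1: F
Level 2: C, D, L, M, P
Level 3: A, B, G, H, I, J, K, N, Q, R
Level 4: O
A first appears at level 3.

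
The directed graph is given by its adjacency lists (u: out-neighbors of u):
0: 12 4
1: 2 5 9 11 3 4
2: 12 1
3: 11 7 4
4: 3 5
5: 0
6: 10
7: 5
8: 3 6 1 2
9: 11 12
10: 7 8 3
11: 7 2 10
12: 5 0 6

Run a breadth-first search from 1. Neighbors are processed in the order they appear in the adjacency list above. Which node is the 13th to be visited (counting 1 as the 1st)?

Visit 1; enqueue 2, 5, 9, 11, 3, 4 → queue [2, 5, 9, 11, 3, 4]
Visit 2; enqueue 12 → queue [5, 9, 11, 3, 4, 12]
Visit 5; enqueue 0 → queue [9, 11, 3, 4, 12, 0]
Visit 9 → queue [11, 3, 4, 12, 0]
Visit 11; enqueue 7, 10 → queue [3, 4, 12, 0, 7, 10]
Visit 3 → queue [4, 12, 0, 7, 10]
Visit 4 → queue [12, 0, 7, 10]
Visit 12; enqueue 6 → queue [0, 7, 10, 6]
Visit 0 → queue [7, 10, 6]
Visit 7 → queue [10, 6]
Visit 10; enqueue 8 → queue [6, 8]
Visit 6 → queue [8]
Visit 8 → queue []

Visit order: 1, 2, 5, 9, 11, 3, 4, 12, 0, 7, 10, 6, 8

8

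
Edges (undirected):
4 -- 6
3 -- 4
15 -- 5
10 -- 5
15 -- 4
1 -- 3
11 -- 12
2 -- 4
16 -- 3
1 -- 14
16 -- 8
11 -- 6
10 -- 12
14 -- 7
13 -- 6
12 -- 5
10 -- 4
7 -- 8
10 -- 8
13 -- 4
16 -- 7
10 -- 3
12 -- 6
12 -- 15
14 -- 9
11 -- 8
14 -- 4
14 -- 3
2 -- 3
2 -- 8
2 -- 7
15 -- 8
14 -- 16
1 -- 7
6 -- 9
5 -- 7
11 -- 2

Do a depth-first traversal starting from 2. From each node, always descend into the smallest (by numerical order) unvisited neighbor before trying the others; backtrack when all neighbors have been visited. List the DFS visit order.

2 -> 3 -> 1 -> 7 -> 5 -> 10 -> 4 -> 6 -> 9 -> 14 -> 16 -> 8 -> 11 -> 12 -> 15 -> 13

Visit 2
2 → 3
3 → 1
1 → 7
7 → 5
5 → 10
10 → 4
4 → 6
6 → 9
9 → 14
14 → 16
16 → 8
8 → 11
11 → 12
12 → 15
6 → 13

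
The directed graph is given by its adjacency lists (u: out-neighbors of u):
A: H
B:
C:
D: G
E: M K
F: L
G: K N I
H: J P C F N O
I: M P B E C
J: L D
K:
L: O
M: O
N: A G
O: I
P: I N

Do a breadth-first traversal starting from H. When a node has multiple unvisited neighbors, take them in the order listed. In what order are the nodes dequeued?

Visit H; enqueue J, P, C, F, N, O → queue [J, P, C, F, N, O]
Visit J; enqueue L, D → queue [P, C, F, N, O, L, D]
Visit P; enqueue I → queue [C, F, N, O, L, D, I]
Visit C → queue [F, N, O, L, D, I]
Visit F → queue [N, O, L, D, I]
Visit N; enqueue A, G → queue [O, L, D, I, A, G]
Visit O → queue [L, D, I, A, G]
Visit L → queue [D, I, A, G]
Visit D → queue [I, A, G]
Visit I; enqueue M, B, E → queue [A, G, M, B, E]
Visit A → queue [G, M, B, E]
Visit G; enqueue K → queue [M, B, E, K]
Visit M → queue [B, E, K]
Visit B → queue [E, K]
Visit E → queue [K]
Visit K → queue []

H -> J -> P -> C -> F -> N -> O -> L -> D -> I -> A -> G -> M -> B -> E -> K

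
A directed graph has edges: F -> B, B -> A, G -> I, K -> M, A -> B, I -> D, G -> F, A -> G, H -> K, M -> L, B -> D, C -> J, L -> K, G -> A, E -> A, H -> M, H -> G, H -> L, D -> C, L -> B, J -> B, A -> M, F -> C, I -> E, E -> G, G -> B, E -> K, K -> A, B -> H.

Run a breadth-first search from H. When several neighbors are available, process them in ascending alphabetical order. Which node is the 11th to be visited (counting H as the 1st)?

Visit H; enqueue G, K, L, M → queue [G, K, L, M]
Visit G; enqueue A, B, F, I → queue [K, L, M, A, B, F, I]
Visit K → queue [L, M, A, B, F, I]
Visit L → queue [M, A, B, F, I]
Visit M → queue [A, B, F, I]
Visit A → queue [B, F, I]
Visit B; enqueue D → queue [F, I, D]
Visit F; enqueue C → queue [I, D, C]
Visit I; enqueue E → queue [D, C, E]
Visit D → queue [C, E]
Visit C; enqueue J → queue [E, J]
Visit E → queue [J]
Visit J → queue []

Visit order: H, G, K, L, M, A, B, F, I, D, C, E, J

C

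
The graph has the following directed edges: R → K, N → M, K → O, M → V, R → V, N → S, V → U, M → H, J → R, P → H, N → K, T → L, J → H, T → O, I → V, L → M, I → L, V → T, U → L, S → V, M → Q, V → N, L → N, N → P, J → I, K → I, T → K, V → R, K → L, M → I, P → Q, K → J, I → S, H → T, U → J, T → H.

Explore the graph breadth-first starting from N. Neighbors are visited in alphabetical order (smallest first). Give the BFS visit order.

N K M P S I J L O H Q V R T U

Visit N; enqueue K, M, P, S → queue [K, M, P, S]
Visit K; enqueue I, J, L, O → queue [M, P, S, I, J, L, O]
Visit M; enqueue H, Q, V → queue [P, S, I, J, L, O, H, Q, V]
Visit P → queue [S, I, J, L, O, H, Q, V]
Visit S → queue [I, J, L, O, H, Q, V]
Visit I → queue [J, L, O, H, Q, V]
Visit J; enqueue R → queue [L, O, H, Q, V, R]
Visit L → queue [O, H, Q, V, R]
Visit O → queue [H, Q, V, R]
Visit H; enqueue T → queue [Q, V, R, T]
Visit Q → queue [V, R, T]
Visit V; enqueue U → queue [R, T, U]
Visit R → queue [T, U]
Visit T → queue [U]
Visit U → queue []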